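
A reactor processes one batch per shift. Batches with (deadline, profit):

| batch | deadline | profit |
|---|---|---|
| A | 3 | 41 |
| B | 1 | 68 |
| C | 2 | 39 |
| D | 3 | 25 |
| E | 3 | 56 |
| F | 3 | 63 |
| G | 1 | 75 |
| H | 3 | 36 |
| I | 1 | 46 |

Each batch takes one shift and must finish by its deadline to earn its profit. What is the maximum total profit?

194

Sort by profit descending; place each in the latest free slot ≤ its deadline.
Profit order: G=75 B=68 F=63 E=56 I=46 A=41 C=39 H=36 D=25
Assign: G→slot 1, B skipped, F→slot 3, E→slot 2, I skipped, A skipped, C skipped, H skipped, D skipped.
Slots: [1:G] [2:E] [3:F]
Profit = 75 + 56 + 63 = 194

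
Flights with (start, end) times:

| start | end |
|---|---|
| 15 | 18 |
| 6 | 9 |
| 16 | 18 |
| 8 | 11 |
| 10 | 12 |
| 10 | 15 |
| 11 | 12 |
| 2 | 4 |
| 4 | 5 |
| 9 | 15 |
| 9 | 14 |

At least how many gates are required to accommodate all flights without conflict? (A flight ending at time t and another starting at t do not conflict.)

The answer is the maximum number of intervals overlapping at any instant.
starts: [2, 4, 6, 8, 9, 9, 10, 10, 11, 15, 16]
ends:   [4, 5, 9, 11, 12, 12, 14, 15, 15, 18, 18]
s2→1 e4→0 s4→1 e5→0 s6→1 s8→2 e9→1 s9→2 s9→3 s10→4 s10→5  — peak 5.

5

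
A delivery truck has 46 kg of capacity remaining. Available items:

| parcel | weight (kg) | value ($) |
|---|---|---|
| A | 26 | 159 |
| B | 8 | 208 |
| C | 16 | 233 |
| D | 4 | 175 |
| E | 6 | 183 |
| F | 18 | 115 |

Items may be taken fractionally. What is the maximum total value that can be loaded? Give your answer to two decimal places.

875.67

Greedy by value/weight ratio, highest first.
Order: D (175/4=43.75) > E (183/6=30.50) > B (208/8=26.00) > C (233/16=14.56) > F (115/18=6.39) > A (159/26=6.12)
Fill: take D (4 @ 175) → take E (6 @ 183) → take B (8 @ 208) → take C (16 @ 233) → take 12/18 of F → 76.67; 46/46 used.
Total value = 875.67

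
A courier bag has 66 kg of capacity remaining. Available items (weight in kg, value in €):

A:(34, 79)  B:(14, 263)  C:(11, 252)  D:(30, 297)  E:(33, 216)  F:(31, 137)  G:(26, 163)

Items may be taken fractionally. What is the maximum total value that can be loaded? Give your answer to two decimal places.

884.00

Greedy by value/weight ratio, highest first.
Order: C (252/11=22.91) > B (263/14=18.79) > D (297/30=9.90) > E (216/33=6.55) > G (163/26=6.27) > F (137/31=4.42) > A (79/34=2.32)
Fill: take C (11 @ 252) → take B (14 @ 263) → take D (30 @ 297) → take 11/33 of E → 72.00; 66/66 used.
Total value = 884.00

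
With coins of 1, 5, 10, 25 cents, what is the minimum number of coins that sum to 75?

Greedy: take as many of the largest coin as possible, then repeat with the remainder.
75 = 3×25
Total coins = 3 = 3

3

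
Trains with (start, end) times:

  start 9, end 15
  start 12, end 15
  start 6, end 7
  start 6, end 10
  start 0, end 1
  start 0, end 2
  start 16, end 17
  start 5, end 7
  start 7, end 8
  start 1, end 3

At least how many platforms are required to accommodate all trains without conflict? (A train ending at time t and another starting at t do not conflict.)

3

The answer is the maximum number of intervals overlapping at any instant.
starts: [0, 0, 1, 5, 6, 6, 7, 9, 12, 16]
ends:   [1, 2, 3, 7, 7, 8, 10, 15, 15, 17]
s0→1 s0→2 e1→1 s1→2 e2→1 e3→0 s5→1 s6→2 s6→3  — peak 3.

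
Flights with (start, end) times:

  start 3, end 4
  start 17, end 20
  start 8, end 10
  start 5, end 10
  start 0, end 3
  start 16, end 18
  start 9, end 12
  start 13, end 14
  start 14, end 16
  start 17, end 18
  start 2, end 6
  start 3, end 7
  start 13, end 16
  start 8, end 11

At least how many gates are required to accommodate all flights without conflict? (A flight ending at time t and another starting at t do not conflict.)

4

Events (time:±→running): 0:+→1 2:+→2 3:-→1 3:+→2 3:+→3 4:-→2 5:+→3 6:-→2 7:-→1 8:+→2 8:+→3 9:+→4 … peak 4.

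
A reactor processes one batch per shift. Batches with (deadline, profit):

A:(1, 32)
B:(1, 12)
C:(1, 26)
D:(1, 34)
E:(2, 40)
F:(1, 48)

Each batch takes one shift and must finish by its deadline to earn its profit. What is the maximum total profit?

Sort by profit descending; place each in the latest free slot ≤ its deadline.
Profit order: F=48 E=40 D=34 A=32 C=26 B=12
Assign: F→slot 1, E→slot 2, D skipped, A skipped, C skipped, B skipped.
Slots: [1:F] [2:E]
Profit = 48 + 40 = 88

88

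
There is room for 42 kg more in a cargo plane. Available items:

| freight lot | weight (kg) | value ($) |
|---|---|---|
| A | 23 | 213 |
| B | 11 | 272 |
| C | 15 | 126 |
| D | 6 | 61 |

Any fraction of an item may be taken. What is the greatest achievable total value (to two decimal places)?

Greedy by value/weight ratio, highest first.
Order: B (272/11=24.73) > D (61/6=10.17) > A (213/23=9.26) > C (126/15=8.40)
Fill: take B (11 @ 272) → take D (6 @ 61) → take A (23 @ 213) → take 2/15 of C → 16.80; 42/42 used.
Total value = 562.80

562.80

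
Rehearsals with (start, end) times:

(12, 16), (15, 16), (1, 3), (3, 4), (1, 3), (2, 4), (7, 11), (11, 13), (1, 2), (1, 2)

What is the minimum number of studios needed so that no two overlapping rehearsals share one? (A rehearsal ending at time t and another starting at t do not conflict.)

4

Count concurrent intervals with a sweep; the peak is the room count.
starts: [1, 1, 1, 1, 2, 3, 7, 11, 12, 15]
ends:   [2, 2, 3, 3, 4, 4, 11, 13, 16, 16]
s1→1 s1→2 s1→3 s1→4  — peak 4.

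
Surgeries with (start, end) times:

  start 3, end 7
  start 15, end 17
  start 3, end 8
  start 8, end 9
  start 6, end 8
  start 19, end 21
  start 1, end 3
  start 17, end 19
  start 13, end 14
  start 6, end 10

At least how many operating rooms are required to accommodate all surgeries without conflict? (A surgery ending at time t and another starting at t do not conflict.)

4

Count concurrent intervals with a sweep; the peak is the room count.
Events (time:±→running): 1:+→1 3:-→0 3:+→1 3:+→2 6:+→3 6:+→4 … peak 4.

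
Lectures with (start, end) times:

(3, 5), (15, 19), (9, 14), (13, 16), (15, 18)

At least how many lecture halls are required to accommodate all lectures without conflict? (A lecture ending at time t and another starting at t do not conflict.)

3

Count concurrent intervals with a sweep; the peak is the room count.
starts: [3, 9, 13, 15, 15]
ends:   [5, 14, 16, 18, 19]
s3→1 e5→0 s9→1 s13→2 e14→1 s15→2 s15→3  — peak 3.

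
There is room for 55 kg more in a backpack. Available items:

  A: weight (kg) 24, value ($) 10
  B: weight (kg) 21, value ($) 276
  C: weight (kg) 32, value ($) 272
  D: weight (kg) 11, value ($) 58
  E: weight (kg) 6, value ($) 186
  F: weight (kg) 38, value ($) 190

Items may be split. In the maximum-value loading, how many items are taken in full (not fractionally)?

Order: E (186/6=31.00) > B (276/21=13.14) > C (272/32=8.50) > D (58/11=5.27) > F (190/38=5.00) > A (10/24=0.42)
Fill: take E (6 @ 186) → take B (21 @ 276) → take 28/32 of C → 238.00; 55/55 used.
2 item(s) taken whole; one partial (take 28/32 of C).

2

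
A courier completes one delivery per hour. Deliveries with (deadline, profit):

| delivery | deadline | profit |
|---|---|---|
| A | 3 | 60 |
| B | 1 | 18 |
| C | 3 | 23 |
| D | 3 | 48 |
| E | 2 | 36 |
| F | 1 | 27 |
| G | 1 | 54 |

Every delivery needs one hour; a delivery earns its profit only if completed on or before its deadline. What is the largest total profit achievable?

Take jobs in profit order; each goes to the latest open slot no later than its deadline.
By profit: A(d3,60), G(d1,54), D(d3,48), E(d2,36), F(d1,27), C(d3,23), B(d1,18)
A→slot 3; G→slot 1; D→slot 2; E skipped; F skipped; C skipped; B skipped.
Profit = 54 + 48 + 60 = 162

162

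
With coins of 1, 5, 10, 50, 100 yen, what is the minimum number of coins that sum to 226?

6

Greedy: take as many of the largest coin as possible, then repeat with the remainder.
226 − 2×100→26 − 2×10→6 − 1×5→1 − 1×1→0
Total coins = 2 + 2 + 1 + 1 = 6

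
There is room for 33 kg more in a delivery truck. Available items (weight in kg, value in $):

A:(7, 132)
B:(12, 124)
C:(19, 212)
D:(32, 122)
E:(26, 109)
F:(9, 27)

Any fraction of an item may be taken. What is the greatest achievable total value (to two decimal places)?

Greedy by value/weight ratio, highest first.
Order: A (132/7=18.86) > C (212/19=11.16) > B (124/12=10.33) > E (109/26=4.19) > D (122/32=3.81) > F (27/9=3.00)
Fill: take A (7 @ 132) → take C (19 @ 212) → take 7/12 of B → 72.33; 33/33 used.
Total value = 416.33

416.33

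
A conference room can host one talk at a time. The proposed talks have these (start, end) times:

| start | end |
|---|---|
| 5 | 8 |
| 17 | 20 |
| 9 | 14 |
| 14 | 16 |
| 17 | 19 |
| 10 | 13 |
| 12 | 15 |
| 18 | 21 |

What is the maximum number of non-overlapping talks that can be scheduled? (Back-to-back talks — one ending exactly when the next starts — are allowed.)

4

By end time: (5,8), (10,13), (9,14), (12,15), (14,16), (17,19), (17,20), (18,21).
Pick (5,8); next start ≥ 8 → (10,13); next start ≥ 13 → (14,16); next start ≥ 16 → (17,19).
Selected 4 talks.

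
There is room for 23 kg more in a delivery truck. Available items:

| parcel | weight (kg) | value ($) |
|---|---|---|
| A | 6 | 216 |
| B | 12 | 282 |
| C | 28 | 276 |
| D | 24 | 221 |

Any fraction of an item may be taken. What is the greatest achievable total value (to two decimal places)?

547.29

Greedy by value/weight ratio, highest first.
Order: A (216/6=36.00) > B (282/12=23.50) > C (276/28=9.86) > D (221/24=9.21)
Fill: take A (6 @ 216) → take B (12 @ 282) → take 5/28 of C → 49.29; 23/23 used.
Total value = 547.29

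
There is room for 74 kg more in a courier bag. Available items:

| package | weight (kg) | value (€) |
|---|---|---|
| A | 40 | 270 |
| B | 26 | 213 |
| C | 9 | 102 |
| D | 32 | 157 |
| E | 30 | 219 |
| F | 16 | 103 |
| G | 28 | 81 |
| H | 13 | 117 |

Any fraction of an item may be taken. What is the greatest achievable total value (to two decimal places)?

Order: C (102/9=11.33) > H (117/13=9.00) > B (213/26=8.19) > E (219/30=7.30) > A (270/40=6.75) > F (103/16=6.44) > D (157/32=4.91) > G (81/28=2.89)
Fill: take C (9 @ 102) → take H (13 @ 117) → take B (26 @ 213) → take 26/30 of E → 189.80; 74/74 used.
Total value = 621.80

621.80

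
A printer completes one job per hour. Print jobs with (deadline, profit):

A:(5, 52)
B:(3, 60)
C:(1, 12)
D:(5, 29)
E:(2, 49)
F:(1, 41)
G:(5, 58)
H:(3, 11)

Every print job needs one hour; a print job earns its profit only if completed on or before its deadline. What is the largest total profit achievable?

260

By profit: B(d3,60), G(d5,58), A(d5,52), E(d2,49), F(d1,41), D(d5,29), C(d1,12), H(d3,11)
B→slot 3; G→slot 5; A→slot 4; E→slot 2; F→slot 1; D skipped; C skipped; H skipped.
Profit = 41 + 49 + 60 + 52 + 58 = 260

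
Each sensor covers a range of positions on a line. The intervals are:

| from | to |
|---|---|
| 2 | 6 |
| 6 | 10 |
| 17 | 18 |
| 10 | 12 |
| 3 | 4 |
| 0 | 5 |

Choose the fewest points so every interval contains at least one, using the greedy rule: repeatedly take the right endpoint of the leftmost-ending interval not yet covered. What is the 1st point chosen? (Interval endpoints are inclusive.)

4

Sorted: [3,4] [0,5] [2,6] [6,10] [10,12] [17,18]
{[3,4],[0,5],[2,6]} hit by 4; {[6,10],[10,12]} hit by 10; {[17,18]} hit by 18.
Points: 4, 10, 18 (3 total).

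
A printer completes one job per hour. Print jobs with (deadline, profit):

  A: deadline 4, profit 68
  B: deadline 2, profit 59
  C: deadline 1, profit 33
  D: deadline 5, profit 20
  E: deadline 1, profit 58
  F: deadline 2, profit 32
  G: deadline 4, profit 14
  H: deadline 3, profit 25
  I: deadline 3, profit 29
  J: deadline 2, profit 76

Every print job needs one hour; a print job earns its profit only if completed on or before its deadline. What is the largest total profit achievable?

Take jobs in profit order; each goes to the latest open slot no later than its deadline.
By profit: J(d2,76), A(d4,68), B(d2,59), E(d1,58), C(d1,33), F(d2,32), I(d3,29), H(d3,25), D(d5,20), G(d4,14)
J→slot 2; A→slot 4; B→slot 1; E skipped; C skipped; F skipped; I→slot 3; H skipped; D→slot 5; G skipped.
Profit = 59 + 76 + 29 + 68 + 20 = 252

252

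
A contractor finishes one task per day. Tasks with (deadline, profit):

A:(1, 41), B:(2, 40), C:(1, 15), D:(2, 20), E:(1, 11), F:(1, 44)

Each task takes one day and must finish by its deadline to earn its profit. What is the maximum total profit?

84

Sort by profit descending; place each in the latest free slot ≤ its deadline.
Profit order: F=44 A=41 B=40 D=20 C=15 E=11
Assign: F→slot 1, A skipped, B→slot 2, D skipped, C skipped, E skipped.
Slots: [1:F] [2:B]
Profit = 44 + 40 = 84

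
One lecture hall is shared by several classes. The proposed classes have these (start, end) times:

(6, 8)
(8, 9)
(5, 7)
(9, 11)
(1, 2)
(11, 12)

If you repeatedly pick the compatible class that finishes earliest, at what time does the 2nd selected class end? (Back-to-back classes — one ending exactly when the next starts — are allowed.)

7

Sort by end time and greedily take each interval whose start is ≥ the last chosen end.
By end time: (1,2), (5,7), (6,8), (8,9), (9,11), (11,12).
Pick (1,2); next start ≥ 2 → (5,7); next start ≥ 7 → (8,9); next start ≥ 9 → (9,11); next start ≥ 11 → (11,12).
Selected: (1,2) (5,7) (8,9) (9,11) (11,12)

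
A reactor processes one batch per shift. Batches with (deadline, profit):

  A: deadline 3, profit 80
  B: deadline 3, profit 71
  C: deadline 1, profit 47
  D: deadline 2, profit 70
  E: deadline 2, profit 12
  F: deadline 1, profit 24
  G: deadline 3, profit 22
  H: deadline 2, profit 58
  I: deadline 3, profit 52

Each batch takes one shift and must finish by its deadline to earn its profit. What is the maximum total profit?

221

Take jobs in profit order; each goes to the latest open slot no later than its deadline.
Profit order: A=80 B=71 D=70 H=58 I=52 C=47 F=24 G=22 E=12
Assign: A→slot 3, B→slot 2, D→slot 1, H skipped, I skipped, C skipped, F skipped, G skipped, E skipped.
Slots: [1:D] [2:B] [3:A]
Profit = 70 + 71 + 80 = 221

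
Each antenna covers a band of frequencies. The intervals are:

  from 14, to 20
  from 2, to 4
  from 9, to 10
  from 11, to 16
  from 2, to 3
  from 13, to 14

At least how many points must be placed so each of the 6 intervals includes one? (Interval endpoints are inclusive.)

Sort by right endpoint; whenever an interval is uncovered, place a point at its right end.
Sorted: [2,3] [2,4] [9,10] [13,14] [11,16] [14,20]
{[2,3],[2,4]} hit by 3; {[9,10]} hit by 10; {[13,14],[11,16],[14,20]} hit by 14.
Points: 3, 10, 14 (3 total).

3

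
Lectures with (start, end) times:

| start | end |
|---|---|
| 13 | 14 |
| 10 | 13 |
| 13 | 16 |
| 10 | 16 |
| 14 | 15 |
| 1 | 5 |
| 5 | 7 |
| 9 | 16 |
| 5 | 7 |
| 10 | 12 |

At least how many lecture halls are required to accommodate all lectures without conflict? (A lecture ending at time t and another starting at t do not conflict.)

4

The answer is the maximum number of intervals overlapping at any instant.
Events (time:±→running): 1:+→1 5:-→0 5:+→1 5:+→2 7:-→1 7:-→0 9:+→1 10:+→2 10:+→3 10:+→4 … peak 4.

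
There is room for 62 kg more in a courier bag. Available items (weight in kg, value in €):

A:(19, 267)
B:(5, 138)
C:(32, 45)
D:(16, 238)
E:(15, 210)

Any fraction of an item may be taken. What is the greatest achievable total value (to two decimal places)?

862.84

Greedy by value/weight ratio, highest first.
Order: B (138/5=27.60) > D (238/16=14.88) > A (267/19=14.05) > E (210/15=14.00) > C (45/32=1.41)
Fill: take B (5 @ 138) → take D (16 @ 238) → take A (19 @ 267) → take E (15 @ 210) → take 7/32 of C → 9.84; 62/62 used.
Total value = 862.84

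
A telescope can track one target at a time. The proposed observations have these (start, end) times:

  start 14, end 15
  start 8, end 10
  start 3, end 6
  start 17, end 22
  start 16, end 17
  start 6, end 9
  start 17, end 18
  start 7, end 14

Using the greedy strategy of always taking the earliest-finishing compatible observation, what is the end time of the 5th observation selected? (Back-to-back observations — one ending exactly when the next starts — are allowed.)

18

Greedy by earliest finish: after sorting by end time, pick each interval compatible with the last pick.
By end time: (3,6), (6,9), (8,10), (7,14), (14,15), (16,17), (17,18), (17,22).
Pick (3,6); next start ≥ 6 → (6,9); next start ≥ 9 → (14,15); next start ≥ 15 → (16,17); next start ≥ 17 → (17,18).
Selected: (3,6) (6,9) (14,15) (16,17) (17,18)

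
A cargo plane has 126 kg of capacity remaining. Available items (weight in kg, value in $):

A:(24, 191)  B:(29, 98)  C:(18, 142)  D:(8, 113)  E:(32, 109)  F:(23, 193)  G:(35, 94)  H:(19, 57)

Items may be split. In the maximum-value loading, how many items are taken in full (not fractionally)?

5

Order: D (113/8=14.12) > F (193/23=8.39) > A (191/24=7.96) > C (142/18=7.89) > E (109/32=3.41) > B (98/29=3.38) > H (57/19=3.00) > G (94/35=2.69)
Fill: take D (8 @ 113) → take F (23 @ 193) → take A (24 @ 191) → take C (18 @ 142) → take E (32 @ 109) → take 21/29 of B → 70.97; 126/126 used.
5 item(s) taken whole; one partial (take 21/29 of B).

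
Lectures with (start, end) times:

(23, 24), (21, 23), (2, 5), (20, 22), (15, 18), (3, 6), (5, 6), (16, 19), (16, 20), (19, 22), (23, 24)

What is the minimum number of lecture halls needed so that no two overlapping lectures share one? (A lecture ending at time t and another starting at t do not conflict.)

3

Count concurrent intervals with a sweep; the peak is the room count.
starts: [2, 3, 5, 15, 16, 16, 19, 20, 21, 23, 23]
ends:   [5, 6, 6, 18, 19, 20, 22, 22, 23, 24, 24]
s2→1 s3→2 e5→1 s5→2 e6→1 e6→0 s15→1 s16→2 s16→3  — peak 3.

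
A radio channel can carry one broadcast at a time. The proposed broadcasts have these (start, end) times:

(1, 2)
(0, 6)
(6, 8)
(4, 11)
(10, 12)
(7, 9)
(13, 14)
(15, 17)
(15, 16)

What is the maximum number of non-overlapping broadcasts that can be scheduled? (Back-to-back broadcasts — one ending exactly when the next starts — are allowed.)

Greedy by earliest finish: after sorting by end time, pick each interval compatible with the last pick.
Sorted by end: (1,2)  (0,6)  (6,8)  (7,9)  (4,11)  (10,12)  (13,14)  (15,16)  (15,17)
take (1,2); take (6,8); skip (7,9); skip (4,11); take (10,12); take (13,14); take (15,16); skip (15,17).
Selected 5 broadcasts.

5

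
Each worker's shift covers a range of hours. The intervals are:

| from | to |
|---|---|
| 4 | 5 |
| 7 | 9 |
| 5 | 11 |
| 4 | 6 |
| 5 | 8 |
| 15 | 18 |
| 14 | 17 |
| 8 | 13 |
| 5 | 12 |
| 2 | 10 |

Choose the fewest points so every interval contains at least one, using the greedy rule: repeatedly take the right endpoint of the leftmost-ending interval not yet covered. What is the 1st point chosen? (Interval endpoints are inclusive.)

5

By right end: [4,5]  [4,6]  [5,8]  [7,9]  [2,10]  [5,11]  [5,12]  [8,13]  [14,17]  [15,18]
[4,5] uncovered → point at 5; [7,9] uncovered → point at 9; [14,17] uncovered → point at 17.
Points: 5, 9, 17 (3 total).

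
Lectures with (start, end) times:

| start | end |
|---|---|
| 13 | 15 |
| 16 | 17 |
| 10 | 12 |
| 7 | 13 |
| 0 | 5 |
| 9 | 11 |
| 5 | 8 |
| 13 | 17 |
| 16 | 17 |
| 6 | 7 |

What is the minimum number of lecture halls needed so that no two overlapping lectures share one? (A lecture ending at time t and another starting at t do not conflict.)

Events (time:±→running): 0:+→1 5:-→0 5:+→1 6:+→2 7:-→1 7:+→2 8:-→1 9:+→2 10:+→3 … peak 3.

3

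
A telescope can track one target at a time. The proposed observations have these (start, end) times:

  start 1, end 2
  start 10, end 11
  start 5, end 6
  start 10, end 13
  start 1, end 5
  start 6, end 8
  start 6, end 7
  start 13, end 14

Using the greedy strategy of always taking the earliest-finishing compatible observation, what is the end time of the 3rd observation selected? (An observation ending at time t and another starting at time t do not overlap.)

By end time: (1,2), (1,5), (5,6), (6,7), (6,8), (10,11), (10,13), (13,14).
Pick (1,2); next start ≥ 2 → (5,6); next start ≥ 6 → (6,7); next start ≥ 7 → (10,11); next start ≥ 11 → (13,14).
Selected: (1,2) (5,6) (6,7) (10,11) (13,14)

7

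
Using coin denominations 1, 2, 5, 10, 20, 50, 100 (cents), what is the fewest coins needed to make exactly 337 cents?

7

337 − 3×100→37 − 1×20→17 − 1×10→7 − 1×5→2 − 1×2→0
Total coins = 3 + 1 + 1 + 1 + 1 = 7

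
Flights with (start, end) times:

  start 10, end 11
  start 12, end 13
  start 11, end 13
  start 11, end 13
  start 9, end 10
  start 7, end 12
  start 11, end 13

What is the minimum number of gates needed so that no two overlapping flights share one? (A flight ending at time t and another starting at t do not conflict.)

Events (time:±→running): 7:+→1 9:+→2 10:-→1 10:+→2 11:-→1 11:+→2 11:+→3 11:+→4 … peak 4.

4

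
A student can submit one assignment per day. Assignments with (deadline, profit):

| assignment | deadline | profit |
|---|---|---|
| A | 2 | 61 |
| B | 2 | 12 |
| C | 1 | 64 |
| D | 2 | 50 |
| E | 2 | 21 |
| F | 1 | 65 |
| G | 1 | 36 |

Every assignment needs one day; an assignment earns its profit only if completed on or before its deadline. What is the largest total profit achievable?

Take jobs in profit order; each goes to the latest open slot no later than its deadline.
By profit: F(d1,65), C(d1,64), A(d2,61), D(d2,50), G(d1,36), E(d2,21), B(d2,12)
F→slot 1; C skipped; A→slot 2; D skipped; G skipped; E skipped; B skipped.
Profit = 65 + 61 = 126

126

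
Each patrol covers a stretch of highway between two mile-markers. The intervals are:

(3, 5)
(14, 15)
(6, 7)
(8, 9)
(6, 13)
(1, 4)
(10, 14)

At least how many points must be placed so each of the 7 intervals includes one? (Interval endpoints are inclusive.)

By right end: [1,4]  [3,5]  [6,7]  [8,9]  [6,13]  [10,14]  [14,15]
[1,4] uncovered → point at 4; [6,7] uncovered → point at 7; [8,9] uncovered → point at 9; [10,14] uncovered → point at 14.
Points: 4, 7, 9, 14 (4 total).

4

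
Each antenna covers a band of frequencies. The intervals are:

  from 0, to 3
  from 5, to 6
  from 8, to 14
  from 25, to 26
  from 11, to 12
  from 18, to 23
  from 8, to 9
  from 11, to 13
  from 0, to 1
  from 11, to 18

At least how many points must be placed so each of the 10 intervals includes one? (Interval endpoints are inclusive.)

6

Process intervals by earliest right end; each time one isn't hit yet, stab at its right endpoint.
Sorted: [0,1] [0,3] [5,6] [8,9] [11,12] [11,13] [8,14] [11,18] [18,23] [25,26]
{[0,1],[0,3]} hit by 1; {[5,6]} hit by 6; {[8,9]} hit by 9; {[11,12],[11,13],[8,14],[11,18]} hit by 12; {[18,23]} hit by 23; {[25,26]} hit by 26.
Points: 1, 6, 9, 12, 23, 26 (6 total).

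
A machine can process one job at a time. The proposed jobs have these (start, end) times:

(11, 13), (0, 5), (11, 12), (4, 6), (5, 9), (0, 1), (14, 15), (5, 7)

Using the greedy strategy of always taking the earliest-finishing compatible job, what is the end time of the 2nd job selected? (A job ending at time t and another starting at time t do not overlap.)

Order by finish time; keep every interval that doesn't clash with the previous kept one.
Sorted by end: (0,1)  (0,5)  (4,6)  (5,7)  (5,9)  (11,12)  (11,13)  (14,15)
take (0,1); take (4,6); take (11,12); take (14,15).
Selected: (0,1) (4,6) (11,12) (14,15)

6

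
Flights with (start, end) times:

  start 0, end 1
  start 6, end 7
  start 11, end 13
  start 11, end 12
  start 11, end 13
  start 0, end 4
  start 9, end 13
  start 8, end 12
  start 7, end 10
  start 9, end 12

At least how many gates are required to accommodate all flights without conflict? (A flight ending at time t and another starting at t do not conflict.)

6

Count concurrent intervals with a sweep; the peak is the room count.
starts: [0, 0, 6, 7, 8, 9, 9, 11, 11, 11]
ends:   [1, 4, 7, 10, 12, 12, 12, 13, 13, 13]
s0→1 s0→2 e1→1 e4→0 s6→1 e7→0 s7→1 s8→2 s9→3 s9→4 e10→3 s11→4 s11→5 s11→6  — peak 6.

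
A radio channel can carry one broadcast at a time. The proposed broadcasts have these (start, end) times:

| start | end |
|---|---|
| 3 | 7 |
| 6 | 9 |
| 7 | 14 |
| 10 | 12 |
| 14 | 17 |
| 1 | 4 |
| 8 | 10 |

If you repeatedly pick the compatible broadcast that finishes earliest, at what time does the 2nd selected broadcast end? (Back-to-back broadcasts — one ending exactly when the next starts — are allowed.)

Sorted by end: (1,4)  (3,7)  (6,9)  (8,10)  (10,12)  (7,14)  (14,17)
take (1,4); skip (3,7); take (6,9); skip (8,10); take (10,12); skip (7,14); take (14,17).
Selected: (1,4) (6,9) (10,12) (14,17)

9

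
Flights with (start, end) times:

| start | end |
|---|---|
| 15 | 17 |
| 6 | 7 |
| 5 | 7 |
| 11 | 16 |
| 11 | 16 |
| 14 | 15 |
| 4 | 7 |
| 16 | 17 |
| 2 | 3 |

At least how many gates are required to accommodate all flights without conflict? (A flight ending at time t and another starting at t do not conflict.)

starts: [2, 4, 5, 6, 11, 11, 14, 15, 16]
ends:   [3, 7, 7, 7, 15, 16, 16, 17, 17]
s2→1 e3→0 s4→1 s5→2 s6→3  — peak 3.

3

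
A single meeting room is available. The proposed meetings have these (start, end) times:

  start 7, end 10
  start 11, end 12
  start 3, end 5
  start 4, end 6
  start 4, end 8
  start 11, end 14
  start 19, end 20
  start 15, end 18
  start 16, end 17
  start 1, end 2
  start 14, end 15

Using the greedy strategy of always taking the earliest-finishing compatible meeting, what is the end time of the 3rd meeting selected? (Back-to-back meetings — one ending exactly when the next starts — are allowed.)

Sort by end time and greedily take each interval whose start is ≥ the last chosen end.
Sorted by end: (1,2)  (3,5)  (4,6)  (4,8)  (7,10)  (11,12)  (11,14)  (14,15)  (16,17)  (15,18)  (19,20)
take (1,2); take (3,5); skip (4,6); take (7,10); take (11,12); take (14,15); take (16,17); take (19,20).
Selected: (1,2) (3,5) (7,10) (11,12) (14,15) (16,17) (19,20)

10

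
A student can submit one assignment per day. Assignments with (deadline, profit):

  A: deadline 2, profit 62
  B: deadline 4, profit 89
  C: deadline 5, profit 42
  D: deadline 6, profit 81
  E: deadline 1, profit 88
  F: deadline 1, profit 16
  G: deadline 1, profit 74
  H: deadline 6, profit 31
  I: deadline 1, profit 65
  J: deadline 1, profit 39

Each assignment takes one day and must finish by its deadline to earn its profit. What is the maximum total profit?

393

Sort by profit descending; place each in the latest free slot ≤ its deadline.
Profit order: B=89 E=88 D=81 G=74 I=65 A=62 C=42 J=39 H=31 F=16
Assign: B→slot 4, E→slot 1, D→slot 6, G skipped, I skipped, A→slot 2, C→slot 5, J skipped, H→slot 3, F skipped.
Slots: [1:E] [2:A] [3:H] [4:B] [5:C] [6:D]
Profit = 88 + 62 + 31 + 89 + 42 + 81 = 393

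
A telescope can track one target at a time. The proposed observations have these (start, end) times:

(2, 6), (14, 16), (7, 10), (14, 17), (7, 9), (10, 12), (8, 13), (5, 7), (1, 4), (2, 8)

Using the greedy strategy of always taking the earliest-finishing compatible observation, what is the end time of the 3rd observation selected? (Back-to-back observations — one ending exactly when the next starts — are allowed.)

9

Order by finish time; keep every interval that doesn't clash with the previous kept one.
By end time: (1,4), (2,6), (5,7), (2,8), (7,9), (7,10), (10,12), (8,13), (14,16), (14,17).
Pick (1,4); next start ≥ 4 → (5,7); next start ≥ 7 → (7,9); next start ≥ 9 → (10,12); next start ≥ 12 → (14,16).
Selected: (1,4) (5,7) (7,9) (10,12) (14,16)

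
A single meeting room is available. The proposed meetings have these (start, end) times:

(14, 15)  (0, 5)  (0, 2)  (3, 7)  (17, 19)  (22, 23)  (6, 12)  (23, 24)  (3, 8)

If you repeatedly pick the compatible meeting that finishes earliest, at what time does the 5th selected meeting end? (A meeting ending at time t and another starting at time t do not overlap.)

By end time: (0,2), (0,5), (3,7), (3,8), (6,12), (14,15), (17,19), (22,23), (23,24).
Pick (0,2); next start ≥ 2 → (3,7); next start ≥ 7 → (14,15); next start ≥ 15 → (17,19); next start ≥ 19 → (22,23); next start ≥ 23 → (23,24).
Selected: (0,2) (3,7) (14,15) (17,19) (22,23) (23,24)

23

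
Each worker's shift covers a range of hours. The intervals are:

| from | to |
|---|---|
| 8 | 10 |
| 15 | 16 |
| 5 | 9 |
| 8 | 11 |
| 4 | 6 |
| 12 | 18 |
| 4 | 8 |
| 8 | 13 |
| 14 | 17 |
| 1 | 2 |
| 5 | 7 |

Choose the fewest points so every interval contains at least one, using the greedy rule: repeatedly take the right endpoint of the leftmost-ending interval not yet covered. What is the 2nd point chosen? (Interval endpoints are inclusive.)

Sort by right endpoint; whenever an interval is uncovered, place a point at its right end.
Sorted: [1,2] [4,6] [5,7] [4,8] [5,9] [8,10] [8,11] [8,13] [15,16] [14,17] [12,18]
{[1,2]} hit by 2; {[4,6],[5,7],[4,8],[5,9]} hit by 6; {[8,10],[8,11],[8,13]} hit by 10; {[15,16],[14,17],[12,18]} hit by 16.
Points: 2, 6, 10, 16 (4 total).

6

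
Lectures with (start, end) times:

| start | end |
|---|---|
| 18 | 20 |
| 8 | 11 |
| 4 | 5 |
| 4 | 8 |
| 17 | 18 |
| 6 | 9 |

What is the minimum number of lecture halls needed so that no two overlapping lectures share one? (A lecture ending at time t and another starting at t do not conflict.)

The answer is the maximum number of intervals overlapping at any instant.
starts: [4, 4, 6, 8, 17, 18]
ends:   [5, 8, 9, 11, 18, 20]
s4→1 s4→2  — peak 2.

2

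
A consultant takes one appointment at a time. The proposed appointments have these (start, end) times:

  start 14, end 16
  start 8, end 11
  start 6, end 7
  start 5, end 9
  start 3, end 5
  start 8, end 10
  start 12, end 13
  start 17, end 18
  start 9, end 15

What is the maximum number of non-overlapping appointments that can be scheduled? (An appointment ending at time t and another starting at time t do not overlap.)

6

By end time: (3,5), (6,7), (5,9), (8,10), (8,11), (12,13), (9,15), (14,16), (17,18).
Pick (3,5); next start ≥ 5 → (6,7); next start ≥ 7 → (8,10); next start ≥ 10 → (12,13); next start ≥ 13 → (14,16); next start ≥ 16 → (17,18).
Selected 6 appointments.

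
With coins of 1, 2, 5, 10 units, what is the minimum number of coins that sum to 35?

35 = 3×10 + 1×5
Total coins = 3 + 1 = 4

4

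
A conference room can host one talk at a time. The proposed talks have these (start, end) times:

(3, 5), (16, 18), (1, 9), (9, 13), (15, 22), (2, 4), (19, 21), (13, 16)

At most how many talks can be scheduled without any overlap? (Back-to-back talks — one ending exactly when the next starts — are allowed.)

Sort by end time and greedily take each interval whose start is ≥ the last chosen end.
Sorted by end: (2,4)  (3,5)  (1,9)  (9,13)  (13,16)  (16,18)  (19,21)  (15,22)
take (2,4); skip (3,5); take (9,13); take (13,16); take (16,18); take (19,21).
Selected 5 talks.

5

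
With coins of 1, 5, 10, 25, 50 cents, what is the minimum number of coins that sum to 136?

5

136 = 2×50 + 1×25 + 1×10 + 1×1
Total coins = 2 + 1 + 1 + 1 = 5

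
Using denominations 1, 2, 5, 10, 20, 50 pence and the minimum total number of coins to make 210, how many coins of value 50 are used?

210 = 4×50 + 1×10
Count of 50: 4

4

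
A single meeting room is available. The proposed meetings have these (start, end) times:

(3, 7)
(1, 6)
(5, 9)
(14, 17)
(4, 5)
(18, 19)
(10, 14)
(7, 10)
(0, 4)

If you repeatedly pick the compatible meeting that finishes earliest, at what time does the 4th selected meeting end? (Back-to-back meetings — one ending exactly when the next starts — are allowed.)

14

Sorted by end: (0,4)  (4,5)  (1,6)  (3,7)  (5,9)  (7,10)  (10,14)  (14,17)  (18,19)
take (0,4); take (4,5); skip (1,6); skip (3,7); take (5,9); take (10,14); take (14,17); take (18,19).
Selected: (0,4) (4,5) (5,9) (10,14) (14,17) (18,19)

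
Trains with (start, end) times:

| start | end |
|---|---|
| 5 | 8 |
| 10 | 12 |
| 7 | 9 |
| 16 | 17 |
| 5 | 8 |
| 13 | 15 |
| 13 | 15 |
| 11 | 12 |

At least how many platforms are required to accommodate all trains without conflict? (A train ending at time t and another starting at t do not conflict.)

3

Events (time:±→running): 5:+→1 5:+→2 7:+→3 … peak 3.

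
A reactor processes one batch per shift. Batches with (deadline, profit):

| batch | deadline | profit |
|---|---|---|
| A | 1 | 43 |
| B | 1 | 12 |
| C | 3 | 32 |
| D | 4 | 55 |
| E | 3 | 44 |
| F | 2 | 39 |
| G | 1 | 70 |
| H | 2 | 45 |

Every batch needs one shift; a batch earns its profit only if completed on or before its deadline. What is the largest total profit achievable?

214

Sort by profit descending; place each in the latest free slot ≤ its deadline.
Profit order: G=70 D=55 H=45 E=44 A=43 F=39 C=32 B=12
Assign: G→slot 1, D→slot 4, H→slot 2, E→slot 3, A skipped, F skipped, C skipped, B skipped.
Slots: [1:G] [2:H] [3:E] [4:D]
Profit = 70 + 45 + 44 + 55 = 214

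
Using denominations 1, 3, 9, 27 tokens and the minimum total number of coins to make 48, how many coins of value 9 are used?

2

Use the largest denomination that fits, subtract, and repeat.
48 = 1×27 + 2×9 + 1×3
Count of 9: 2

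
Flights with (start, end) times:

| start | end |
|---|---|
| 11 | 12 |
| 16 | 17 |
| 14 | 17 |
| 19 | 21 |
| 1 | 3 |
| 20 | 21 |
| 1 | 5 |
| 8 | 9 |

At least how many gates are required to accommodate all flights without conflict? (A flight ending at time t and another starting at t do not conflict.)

The answer is the maximum number of intervals overlapping at any instant.
starts: [1, 1, 8, 11, 14, 16, 19, 20]
ends:   [3, 5, 9, 12, 17, 17, 21, 21]
s1→1 s1→2  — peak 2.

2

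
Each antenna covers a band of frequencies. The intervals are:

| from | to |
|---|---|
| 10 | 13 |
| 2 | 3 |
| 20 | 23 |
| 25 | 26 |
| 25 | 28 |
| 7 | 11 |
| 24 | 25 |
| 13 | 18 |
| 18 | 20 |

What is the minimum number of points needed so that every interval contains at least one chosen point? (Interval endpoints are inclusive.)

5

Process intervals by earliest right end; each time one isn't hit yet, stab at its right endpoint.
By right end: [2,3]  [7,11]  [10,13]  [13,18]  [18,20]  [20,23]  [24,25]  [25,26]  [25,28]
[2,3] uncovered → point at 3; [7,11] uncovered → point at 11; [13,18] uncovered → point at 18; [20,23] uncovered → point at 23; [24,25] uncovered → point at 25.
Points: 3, 11, 18, 23, 25 (5 total).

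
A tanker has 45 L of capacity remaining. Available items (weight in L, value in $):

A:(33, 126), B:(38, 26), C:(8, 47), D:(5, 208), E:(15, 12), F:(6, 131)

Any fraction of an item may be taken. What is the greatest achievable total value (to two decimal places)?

485.27

Greedy by value/weight ratio, highest first.
Ratios (sorted): D 41.60, F 21.83, C 5.88, A 3.82, E 0.80, B 0.68
take D (5 @ 208); take F (6 @ 131); take C (8 @ 47); take 26/33 of A → 99.27. Capacity used 45/45.
Total value = 485.27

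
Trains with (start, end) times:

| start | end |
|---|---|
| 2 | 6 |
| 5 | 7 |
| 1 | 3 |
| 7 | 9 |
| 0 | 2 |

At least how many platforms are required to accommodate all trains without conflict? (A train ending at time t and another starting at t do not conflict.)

2

The answer is the maximum number of intervals overlapping at any instant.
Events (time:±→running): 0:+→1 1:+→2 … peak 2.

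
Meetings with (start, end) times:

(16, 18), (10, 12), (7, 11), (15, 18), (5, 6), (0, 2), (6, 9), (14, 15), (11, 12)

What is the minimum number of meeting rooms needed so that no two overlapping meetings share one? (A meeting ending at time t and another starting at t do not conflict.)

2

Events (time:±→running): 0:+→1 2:-→0 5:+→1 6:-→0 6:+→1 7:+→2 … peak 2.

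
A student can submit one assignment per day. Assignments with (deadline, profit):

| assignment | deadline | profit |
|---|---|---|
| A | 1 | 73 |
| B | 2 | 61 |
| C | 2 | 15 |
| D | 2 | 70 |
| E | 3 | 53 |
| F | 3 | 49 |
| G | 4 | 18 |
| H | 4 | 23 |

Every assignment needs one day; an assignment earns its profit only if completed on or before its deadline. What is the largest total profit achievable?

Sort by profit descending; place each in the latest free slot ≤ its deadline.
Profit order: A=73 D=70 B=61 E=53 F=49 H=23 G=18 C=15
Assign: A→slot 1, D→slot 2, B skipped, E→slot 3, F skipped, H→slot 4, G skipped, C skipped.
Slots: [1:A] [2:D] [3:E] [4:H]
Profit = 73 + 70 + 53 + 23 = 219

219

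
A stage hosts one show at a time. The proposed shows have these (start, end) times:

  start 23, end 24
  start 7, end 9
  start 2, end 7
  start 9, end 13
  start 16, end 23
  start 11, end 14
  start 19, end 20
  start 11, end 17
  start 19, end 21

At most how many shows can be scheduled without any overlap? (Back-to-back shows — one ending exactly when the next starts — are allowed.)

Sort by end time and greedily take each interval whose start is ≥ the last chosen end.
By end time: (2,7), (7,9), (9,13), (11,14), (11,17), (19,20), (19,21), (16,23), (23,24).
Pick (2,7); next start ≥ 7 → (7,9); next start ≥ 9 → (9,13); next start ≥ 13 → (19,20); next start ≥ 20 → (23,24).
Selected 5 shows.

5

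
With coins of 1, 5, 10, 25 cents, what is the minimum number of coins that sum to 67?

Use the largest denomination that fits, subtract, and repeat.
67 = 2×25 + 1×10 + 1×5 + 2×1
Total coins = 2 + 1 + 1 + 2 = 6

6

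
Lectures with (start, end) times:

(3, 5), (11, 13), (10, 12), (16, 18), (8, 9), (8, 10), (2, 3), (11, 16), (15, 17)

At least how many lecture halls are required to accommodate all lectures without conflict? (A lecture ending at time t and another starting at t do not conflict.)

The answer is the maximum number of intervals overlapping at any instant.
starts: [2, 3, 8, 8, 10, 11, 11, 15, 16]
ends:   [3, 5, 9, 10, 12, 13, 16, 17, 18]
s2→1 e3→0 s3→1 e5→0 s8→1 s8→2 e9→1 e10→0 s10→1 s11→2 s11→3  — peak 3.

3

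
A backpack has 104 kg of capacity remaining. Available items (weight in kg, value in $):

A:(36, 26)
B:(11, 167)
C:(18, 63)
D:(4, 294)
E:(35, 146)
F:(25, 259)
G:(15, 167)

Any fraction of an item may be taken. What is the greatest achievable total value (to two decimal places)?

1082.00

Greedy by value/weight ratio, highest first.
Order: D (294/4=73.50) > B (167/11=15.18) > G (167/15=11.13) > F (259/25=10.36) > E (146/35=4.17) > C (63/18=3.50) > A (26/36=0.72)
Fill: take D (4 @ 294) → take B (11 @ 167) → take G (15 @ 167) → take F (25 @ 259) → take E (35 @ 146) → take 14/18 of C → 49.00; 104/104 used.
Total value = 1082.00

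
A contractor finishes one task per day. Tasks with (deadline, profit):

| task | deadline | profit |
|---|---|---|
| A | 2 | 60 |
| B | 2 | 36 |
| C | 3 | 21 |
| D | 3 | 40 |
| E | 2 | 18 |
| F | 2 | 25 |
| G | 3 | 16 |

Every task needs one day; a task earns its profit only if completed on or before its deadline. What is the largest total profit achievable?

Profit order: A=60 D=40 B=36 F=25 C=21 E=18 G=16
Assign: A→slot 2, D→slot 3, B→slot 1, F skipped, C skipped, E skipped, G skipped.
Slots: [1:B] [2:A] [3:D]
Profit = 36 + 60 + 40 = 136

136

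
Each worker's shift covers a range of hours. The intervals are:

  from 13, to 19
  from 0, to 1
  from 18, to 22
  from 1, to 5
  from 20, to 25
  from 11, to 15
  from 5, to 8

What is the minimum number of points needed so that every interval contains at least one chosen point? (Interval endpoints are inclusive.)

Process intervals by earliest right end; each time one isn't hit yet, stab at its right endpoint.
Sorted: [0,1] [1,5] [5,8] [11,15] [13,19] [18,22] [20,25]
{[0,1],[1,5]} hit by 1; {[5,8]} hit by 8; {[11,15],[13,19]} hit by 15; {[18,22],[20,25]} hit by 22.
Points: 1, 8, 15, 22 (4 total).

4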